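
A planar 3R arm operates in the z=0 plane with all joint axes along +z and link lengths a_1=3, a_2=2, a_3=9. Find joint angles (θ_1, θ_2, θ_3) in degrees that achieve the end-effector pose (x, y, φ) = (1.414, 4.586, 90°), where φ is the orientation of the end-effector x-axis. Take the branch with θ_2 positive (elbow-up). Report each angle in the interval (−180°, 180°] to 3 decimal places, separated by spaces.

-90.008 45.017 134.991

wrist centre = target − a_3·(cos φ, sin φ) = (1.4140, -4.4140)
cos θ_2 = (21.4828−3²−2²)/(2·3·2) = 0.7069; θ_2 = 45.0168° (elbow-up)
β = atan2(-4.4140,1.4140) = -72.2374°; ψ = atan2(1.4146,4.4138) = 17.7707°
θ_1 = β − ψ = -90.0082°
θ_3 = φ − θ_1 − θ_2 = 134.9913° (wrapped to (-180°,180°])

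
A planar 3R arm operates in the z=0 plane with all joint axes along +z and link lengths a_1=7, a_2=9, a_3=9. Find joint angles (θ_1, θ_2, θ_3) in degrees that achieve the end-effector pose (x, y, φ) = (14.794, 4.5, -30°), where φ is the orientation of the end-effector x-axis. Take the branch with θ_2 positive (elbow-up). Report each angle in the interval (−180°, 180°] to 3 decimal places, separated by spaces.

wrist centre = target − a_3·(cos φ, sin φ) = (6.9998, 9.0000)
cos θ_2 = (129.9968−7²−9²)/(2·7·9) = -0.0000; θ_2 = 90.0015° (elbow-up)
β = atan2(9.0000,6.9998) = 52.1259°; ψ = atan2(9.0000,6.9998) = 52.1259°
θ_1 = β − ψ = 0.0000°
θ_3 = φ − θ_1 − θ_2 = -120.0015° (wrapped to (-180°,180°])

0.000 90.001 -120.001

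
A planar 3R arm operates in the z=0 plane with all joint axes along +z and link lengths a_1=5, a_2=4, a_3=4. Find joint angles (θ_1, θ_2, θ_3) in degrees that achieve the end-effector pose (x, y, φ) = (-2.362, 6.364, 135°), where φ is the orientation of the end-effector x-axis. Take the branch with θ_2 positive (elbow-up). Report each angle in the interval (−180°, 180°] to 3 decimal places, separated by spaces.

wrist centre = target − a_3·(cos φ, sin φ) = (0.4664, 3.5356)
cos θ_2 = (12.7178−5²−4²)/(2·5·4) = -0.7071; θ_2 = 134.9957° (elbow-up)
β = atan2(3.5356,0.4664) = 82.4847°; ψ = atan2(2.8286,2.1718) = 52.4835°
θ_1 = β − ψ = 30.0012°
θ_3 = φ − θ_1 − θ_2 = -29.9969° (wrapped to (-180°,180°])

30.001 134.996 -29.997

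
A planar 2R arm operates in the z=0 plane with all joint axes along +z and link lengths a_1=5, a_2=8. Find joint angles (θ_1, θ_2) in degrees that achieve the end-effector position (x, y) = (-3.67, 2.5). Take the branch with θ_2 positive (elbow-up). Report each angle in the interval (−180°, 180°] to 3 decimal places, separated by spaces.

30.003 149.999

cos θ_2 = (19.7189−5²−8²)/(2·5·8) = -0.8660; θ_2 = 149.9987° (elbow-up)
β = atan2(2.5000,-3.6700) = 145.7374°; ψ = atan2(4.0002,-1.9281) = 115.7344°
θ_1 = β − ψ = 30.0029°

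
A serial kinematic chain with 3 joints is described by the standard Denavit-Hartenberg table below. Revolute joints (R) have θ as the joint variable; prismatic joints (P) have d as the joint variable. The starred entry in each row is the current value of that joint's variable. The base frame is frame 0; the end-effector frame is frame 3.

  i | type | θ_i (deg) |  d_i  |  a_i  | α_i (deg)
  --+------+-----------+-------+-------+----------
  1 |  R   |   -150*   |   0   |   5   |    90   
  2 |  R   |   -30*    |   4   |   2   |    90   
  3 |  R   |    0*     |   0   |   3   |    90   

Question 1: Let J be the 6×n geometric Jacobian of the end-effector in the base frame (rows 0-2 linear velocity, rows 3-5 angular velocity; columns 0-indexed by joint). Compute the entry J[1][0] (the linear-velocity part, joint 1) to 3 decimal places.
axis z_0 = ẑ; lever o_n−o_0 = (-10.0801,-1.2010,-2.5000)
cross product → J_v[:, 0] = (1.2010,-10.0801,0.0000)
J_ω[:, 0] = z_0
entry J[1][0] = -10.0801

-10.080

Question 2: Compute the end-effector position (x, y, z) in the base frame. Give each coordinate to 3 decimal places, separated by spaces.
-10.080 -1.201 -2.500

after link 1: o_1 = (-4.3301, -2.5000, 0.0000)
after link 2: o_2 = (-7.8301, 0.0981, -1.0000)
after link 3: o_3 = (-10.0801, -1.2010, -2.5000)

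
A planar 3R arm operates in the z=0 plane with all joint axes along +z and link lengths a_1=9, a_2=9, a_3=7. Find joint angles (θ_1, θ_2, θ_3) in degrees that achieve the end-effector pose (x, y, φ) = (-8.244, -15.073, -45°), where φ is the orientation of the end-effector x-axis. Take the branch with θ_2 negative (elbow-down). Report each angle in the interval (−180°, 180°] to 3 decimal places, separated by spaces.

wrist centre = target − a_3·(cos φ, sin φ) = (-13.1937, -10.1233)
cos θ_2 = (276.5552−9²−9²)/(2·9·9) = 0.7071; θ_2 = -44.9980° (elbow-down)
β = atan2(-10.1233,-13.1937) = -142.5018°; ψ = atan2(-6.3637,15.3642) = -22.4990°
θ_1 = β − ψ = -120.0028°
θ_3 = φ − θ_1 − θ_2 = 120.0008° (wrapped to (-180°,180°])

-120.003 -44.998 120.001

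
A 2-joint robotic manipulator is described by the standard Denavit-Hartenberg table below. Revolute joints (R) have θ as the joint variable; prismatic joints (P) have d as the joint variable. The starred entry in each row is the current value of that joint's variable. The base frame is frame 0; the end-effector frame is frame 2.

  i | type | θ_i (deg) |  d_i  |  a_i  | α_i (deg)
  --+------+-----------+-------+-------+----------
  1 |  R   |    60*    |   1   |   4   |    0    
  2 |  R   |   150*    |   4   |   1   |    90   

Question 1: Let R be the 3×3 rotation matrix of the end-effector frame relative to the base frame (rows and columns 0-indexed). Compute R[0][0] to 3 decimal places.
-0.866

End-effector x-axis (col 0 of R) = (-0.8660,-0.5000,0.0000)
R[0][0] = -0.8660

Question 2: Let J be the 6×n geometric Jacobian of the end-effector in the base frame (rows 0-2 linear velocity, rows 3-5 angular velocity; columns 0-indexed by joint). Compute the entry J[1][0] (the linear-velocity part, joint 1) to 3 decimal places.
axis z_0 = ẑ; lever o_n−o_0 = (1.1340,2.9641,5.0000)
cross product → J_v[:, 0] = (-2.9641,1.1340,0.0000)
J_ω[:, 0] = z_0
entry J[1][0] = 1.1340

1.134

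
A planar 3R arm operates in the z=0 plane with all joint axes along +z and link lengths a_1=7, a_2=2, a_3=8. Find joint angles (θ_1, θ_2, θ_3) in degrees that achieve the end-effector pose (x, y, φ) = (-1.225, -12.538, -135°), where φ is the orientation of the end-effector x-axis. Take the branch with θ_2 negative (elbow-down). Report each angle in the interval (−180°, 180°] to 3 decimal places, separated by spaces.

wrist centre = target − a_3·(cos φ, sin φ) = (4.4319, -6.8811)
cos θ_2 = (66.9915−7²−2²)/(2·7·2) = 0.4997; θ_2 = -60.0201° (elbow-down)
β = atan2(-6.8811,4.4319) = -57.2161°; ψ = atan2(-1.7324,7.9994) = -12.2196°
θ_1 = β − ψ = -44.9965°
θ_3 = φ − θ_1 − θ_2 = -29.9834° (wrapped to (-180°,180°])

-44.996 -60.020 -29.983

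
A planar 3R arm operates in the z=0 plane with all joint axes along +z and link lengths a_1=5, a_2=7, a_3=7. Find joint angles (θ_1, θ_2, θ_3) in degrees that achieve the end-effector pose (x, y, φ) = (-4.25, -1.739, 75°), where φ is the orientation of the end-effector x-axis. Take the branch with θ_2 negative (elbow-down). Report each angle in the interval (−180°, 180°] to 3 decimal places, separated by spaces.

wrist centre = target − a_3·(cos φ, sin φ) = (-6.0617, -8.5005)
cos θ_2 = (109.0028−5²−7²)/(2·5·7) = 0.5000; θ_2 = -59.9974° (elbow-down)
β = atan2(-8.5005,-6.0617) = -125.4928°; ψ = atan2(-6.0620,8.5003) = -35.4948°
θ_1 = β − ψ = -89.9981°
θ_3 = φ − θ_1 − θ_2 = -135.0045° (wrapped to (-180°,180°])

-89.998 -59.997 -135.005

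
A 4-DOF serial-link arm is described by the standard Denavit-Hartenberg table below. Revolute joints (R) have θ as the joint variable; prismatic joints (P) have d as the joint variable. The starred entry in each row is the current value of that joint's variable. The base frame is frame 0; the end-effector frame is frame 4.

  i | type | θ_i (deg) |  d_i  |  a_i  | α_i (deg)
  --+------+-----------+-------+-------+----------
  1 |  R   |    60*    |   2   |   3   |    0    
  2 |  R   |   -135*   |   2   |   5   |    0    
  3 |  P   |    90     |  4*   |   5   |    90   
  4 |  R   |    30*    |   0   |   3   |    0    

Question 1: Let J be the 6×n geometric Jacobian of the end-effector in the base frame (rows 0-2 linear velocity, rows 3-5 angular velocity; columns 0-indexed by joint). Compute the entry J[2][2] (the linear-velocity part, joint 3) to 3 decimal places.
prismatic axis z_2 = (0.0000,0.0000,1.0000)
J_v[:, 2] = z_2; J_ω[:, 2] = (0,0,0)
entry J[2][2] = 1.0000

1.000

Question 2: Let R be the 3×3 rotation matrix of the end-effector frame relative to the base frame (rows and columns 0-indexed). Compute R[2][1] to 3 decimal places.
0.866

End-effector y-axis (col 1 of R) = (-0.4830,-0.1294,0.8660)
R[2][1] = 0.8660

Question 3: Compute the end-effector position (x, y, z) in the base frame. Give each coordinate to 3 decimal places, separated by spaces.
after link 1: o_1 = (1.5000, 2.5981, 2.0000)
after link 2: o_2 = (2.7941, -2.2316, 4.0000)
after link 3: o_3 = (7.6237, -0.9375, 8.0000)
after link 4: o_4 = (10.1333, -0.2650, 9.5000)

10.133 -0.265 9.500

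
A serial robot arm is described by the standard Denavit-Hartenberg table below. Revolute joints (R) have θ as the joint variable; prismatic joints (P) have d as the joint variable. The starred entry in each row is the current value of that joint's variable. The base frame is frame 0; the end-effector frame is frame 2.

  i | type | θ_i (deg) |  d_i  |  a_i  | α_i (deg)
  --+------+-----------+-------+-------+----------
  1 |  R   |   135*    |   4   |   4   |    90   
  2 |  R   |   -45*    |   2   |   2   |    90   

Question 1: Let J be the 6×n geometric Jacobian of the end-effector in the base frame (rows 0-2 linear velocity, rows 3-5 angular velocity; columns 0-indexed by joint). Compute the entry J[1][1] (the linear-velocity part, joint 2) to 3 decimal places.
axis z_1 = (0.7071,0.7071,0.0000); lever o_n−o_1 = (0.4142,2.4142,-1.4142)
cross product → J_v[:, 1] = (-1.0000,1.0000,1.4142)
J_ω[:, 1] = z_1
entry J[1][1] = 1.0000

1.000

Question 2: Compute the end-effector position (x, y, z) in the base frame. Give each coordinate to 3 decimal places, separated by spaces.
-2.414 5.243 2.586

after link 1: o_1 = (-2.8284, 2.8284, 4.0000)
after link 2: o_2 = (-2.4142, 5.2426, 2.5858)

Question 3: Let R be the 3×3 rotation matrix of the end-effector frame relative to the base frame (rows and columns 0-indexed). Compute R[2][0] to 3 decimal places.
End-effector x-axis (col 0 of R) = (-0.5000,0.5000,-0.7071)
R[2][0] = -0.7071

-0.707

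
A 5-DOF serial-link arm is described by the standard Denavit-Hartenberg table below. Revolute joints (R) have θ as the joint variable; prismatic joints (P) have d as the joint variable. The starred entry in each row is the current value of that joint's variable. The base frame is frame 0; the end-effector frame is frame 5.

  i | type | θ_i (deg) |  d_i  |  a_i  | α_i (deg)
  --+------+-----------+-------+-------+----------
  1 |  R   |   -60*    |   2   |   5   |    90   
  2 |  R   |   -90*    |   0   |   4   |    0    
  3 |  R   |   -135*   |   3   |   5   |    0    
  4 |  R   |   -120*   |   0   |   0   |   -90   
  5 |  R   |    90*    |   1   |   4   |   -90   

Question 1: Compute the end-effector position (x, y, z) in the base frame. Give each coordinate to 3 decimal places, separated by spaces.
after link 1: o_1 = (2.5000, -4.3301, 2.0000)
after link 2: o_2 = (2.5000, -4.3301, -2.0000)
after link 3: o_3 = (-1.8658, -2.7683, 1.5355)
after link 4: o_4 = (-1.8658, -2.7683, 1.5355)
after link 5: o_5 = (1.4688, -0.5441, 2.5015)

1.469 -0.544 2.501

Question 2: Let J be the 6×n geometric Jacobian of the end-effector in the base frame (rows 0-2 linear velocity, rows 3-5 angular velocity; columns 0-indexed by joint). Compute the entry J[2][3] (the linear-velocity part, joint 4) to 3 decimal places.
axis z_3 = (-0.8660,-0.5000,0.0000); lever o_n−o_3 = (3.3347,2.2241,0.9659)
cross product → J_v[:, 3] = (-0.4830,0.8365,-0.2588)
J_ω[:, 3] = z_3
entry J[2][3] = -0.2588

-0.259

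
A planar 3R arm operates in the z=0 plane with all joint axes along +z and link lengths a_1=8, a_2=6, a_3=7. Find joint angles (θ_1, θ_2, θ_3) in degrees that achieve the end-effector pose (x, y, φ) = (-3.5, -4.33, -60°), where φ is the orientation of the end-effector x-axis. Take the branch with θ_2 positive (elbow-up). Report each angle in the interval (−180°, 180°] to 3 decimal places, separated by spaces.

119.999 120.000 60.001

wrist centre = target − a_3·(cos φ, sin φ) = (-7.0000, 1.7322)
cos θ_2 = (52.0004−8²−6²)/(2·8·6) = -0.5000; θ_2 = 119.9997° (elbow-up)
β = atan2(1.7322,-7.0000) = 166.1011°; ψ = atan2(5.1962,5.0000) = 46.1020°
θ_1 = β − ψ = 119.9991°
θ_3 = φ − θ_1 − θ_2 = 60.0012° (wrapped to (-180°,180°])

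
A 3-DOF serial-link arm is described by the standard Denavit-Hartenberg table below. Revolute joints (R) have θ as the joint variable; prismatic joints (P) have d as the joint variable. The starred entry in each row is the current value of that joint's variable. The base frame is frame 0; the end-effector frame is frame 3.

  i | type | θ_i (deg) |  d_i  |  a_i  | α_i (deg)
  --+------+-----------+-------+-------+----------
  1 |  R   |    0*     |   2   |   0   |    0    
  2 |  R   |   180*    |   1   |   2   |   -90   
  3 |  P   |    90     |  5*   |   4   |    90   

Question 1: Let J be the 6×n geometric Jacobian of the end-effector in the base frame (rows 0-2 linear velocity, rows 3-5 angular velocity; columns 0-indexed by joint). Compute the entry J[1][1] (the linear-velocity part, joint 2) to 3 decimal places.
-2.000

axis z_1 = (0.0000,0.0000,1.0000); lever o_n−o_1 = (-2.0000,-5.0000,-3.0000)
cross product → J_v[:, 1] = (5.0000,-2.0000,0.0000)
J_ω[:, 1] = z_1
entry J[1][1] = -2.0000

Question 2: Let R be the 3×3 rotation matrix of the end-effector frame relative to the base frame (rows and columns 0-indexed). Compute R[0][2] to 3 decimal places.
-1.000

End-effector z-axis (col 2 of R) = (-1.0000,0.0000,0.0000)
R[0][2] = -1.0000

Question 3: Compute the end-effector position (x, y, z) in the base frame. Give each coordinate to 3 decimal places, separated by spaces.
after link 1: o_1 = (0.0000, 0.0000, 2.0000)
after link 2: o_2 = (-2.0000, 0.0000, 3.0000)
after link 3: o_3 = (-2.0000, -5.0000, -1.0000)

-2.000 -5.000 -1.000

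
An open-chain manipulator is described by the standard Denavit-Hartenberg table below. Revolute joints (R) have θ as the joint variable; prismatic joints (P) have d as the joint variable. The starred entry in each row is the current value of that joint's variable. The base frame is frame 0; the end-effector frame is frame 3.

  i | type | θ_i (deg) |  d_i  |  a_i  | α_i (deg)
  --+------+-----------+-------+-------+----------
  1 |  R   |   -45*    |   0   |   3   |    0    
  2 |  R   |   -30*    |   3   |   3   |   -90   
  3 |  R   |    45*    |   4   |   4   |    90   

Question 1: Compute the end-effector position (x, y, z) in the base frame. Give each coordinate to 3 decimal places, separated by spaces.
7.494 -6.716 0.172

after link 1: o_1 = (2.1213, -2.1213, 0.0000)
after link 2: o_2 = (2.8978, -5.0191, 3.0000)
after link 3: o_3 = (7.4935, -6.7159, 0.1716)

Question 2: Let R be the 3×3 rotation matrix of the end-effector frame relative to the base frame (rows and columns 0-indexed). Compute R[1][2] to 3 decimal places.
-0.683

End-effector z-axis (col 2 of R) = (0.1830,-0.6830,0.7071)
R[1][2] = -0.6830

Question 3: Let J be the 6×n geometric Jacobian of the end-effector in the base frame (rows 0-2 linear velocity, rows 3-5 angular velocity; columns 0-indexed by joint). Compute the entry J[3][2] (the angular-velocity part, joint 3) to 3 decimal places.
0.966

axis z_2 = (0.9659,0.2588,0.0000); lever o_n−o_2 = (4.5958,-1.6968,-2.8284)
cross product → J_v[:, 2] = (-0.7321,2.7321,-2.8284)
J_ω[:, 2] = z_2
entry J[3][2] = 0.9659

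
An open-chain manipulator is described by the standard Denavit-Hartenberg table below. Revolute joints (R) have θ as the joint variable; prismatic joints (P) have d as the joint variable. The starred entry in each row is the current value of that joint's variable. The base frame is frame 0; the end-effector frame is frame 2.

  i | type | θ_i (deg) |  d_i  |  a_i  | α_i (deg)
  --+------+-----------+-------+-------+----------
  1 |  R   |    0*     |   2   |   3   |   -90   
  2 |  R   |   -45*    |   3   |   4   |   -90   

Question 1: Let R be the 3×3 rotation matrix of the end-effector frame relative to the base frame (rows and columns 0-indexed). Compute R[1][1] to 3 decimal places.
-1.000

End-effector y-axis (col 1 of R) = (0.0000,-1.0000,-0.0000)
R[1][1] = -1.0000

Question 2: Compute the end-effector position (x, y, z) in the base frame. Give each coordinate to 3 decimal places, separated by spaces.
5.828 3.000 4.828

after link 1: o_1 = (3.0000, 0.0000, 2.0000)
after link 2: o_2 = (5.8284, 3.0000, 4.8284)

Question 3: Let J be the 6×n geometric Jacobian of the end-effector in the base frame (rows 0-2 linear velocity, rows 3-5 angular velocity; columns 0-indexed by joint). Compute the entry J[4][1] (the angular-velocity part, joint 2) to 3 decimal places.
axis z_1 = (0.0000,1.0000,0.0000); lever o_n−o_1 = (2.8284,3.0000,2.8284)
cross product → J_v[:, 1] = (2.8284,0.0000,-2.8284)
J_ω[:, 1] = z_1
entry J[4][1] = 1.0000

1.000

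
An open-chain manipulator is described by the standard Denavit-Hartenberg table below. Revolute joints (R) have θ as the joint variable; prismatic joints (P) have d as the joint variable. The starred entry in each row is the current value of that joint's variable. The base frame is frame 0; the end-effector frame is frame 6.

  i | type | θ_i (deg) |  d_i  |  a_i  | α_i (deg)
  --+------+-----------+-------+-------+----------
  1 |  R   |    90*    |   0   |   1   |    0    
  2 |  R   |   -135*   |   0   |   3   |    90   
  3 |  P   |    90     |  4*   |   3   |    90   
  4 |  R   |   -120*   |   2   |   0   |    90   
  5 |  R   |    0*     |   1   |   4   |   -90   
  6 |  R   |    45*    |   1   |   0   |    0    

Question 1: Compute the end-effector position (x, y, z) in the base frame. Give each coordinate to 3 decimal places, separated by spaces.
after link 1: o_1 = (0.0000, 1.0000, 0.0000)
after link 2: o_2 = (2.1213, -1.1213, 0.0000)
after link 3: o_3 = (-0.7071, -3.9497, 3.0000)
after link 4: o_4 = (0.7071, -5.3640, 3.0000)
after link 5: o_5 = (2.8030, -3.2680, 0.1340)
after link 6: o_6 = (3.5101, -3.9751, 0.1340)

3.510 -3.975 0.134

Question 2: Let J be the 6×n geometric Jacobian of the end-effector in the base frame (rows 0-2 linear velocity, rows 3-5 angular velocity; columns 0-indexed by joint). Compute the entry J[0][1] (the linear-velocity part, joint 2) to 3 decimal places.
4.975

axis z_1 = (0.0000,0.0000,1.0000); lever o_n−o_1 = (3.5101,-4.9751,0.1340)
cross product → J_v[:, 1] = (4.9751,3.5101,-0.0000)
J_ω[:, 1] = z_1
entry J[0][1] = 4.9751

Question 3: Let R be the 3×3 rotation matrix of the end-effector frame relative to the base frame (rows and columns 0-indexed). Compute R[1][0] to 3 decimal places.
0.683

End-effector x-axis (col 0 of R) = (0.6830,0.6830,0.2588)
R[1][0] = 0.6830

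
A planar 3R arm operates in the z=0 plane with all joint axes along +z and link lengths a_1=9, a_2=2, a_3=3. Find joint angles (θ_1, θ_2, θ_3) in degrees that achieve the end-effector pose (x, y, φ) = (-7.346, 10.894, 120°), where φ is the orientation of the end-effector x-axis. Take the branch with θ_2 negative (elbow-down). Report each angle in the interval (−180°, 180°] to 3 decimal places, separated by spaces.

wrist centre = target − a_3·(cos φ, sin φ) = (-5.8460, 8.2959)
cos θ_2 = (102.9981−9²−2²)/(2·9·2) = 0.4999; θ_2 = -60.0036° (elbow-down)
β = atan2(8.2959,-5.8460) = 125.1717°; ψ = atan2(-1.7321,9.9999) = -9.8269°
θ_1 = β − ψ = 134.9986°
θ_3 = φ − θ_1 − θ_2 = 45.0050° (wrapped to (-180°,180°])

134.999 -60.004 45.005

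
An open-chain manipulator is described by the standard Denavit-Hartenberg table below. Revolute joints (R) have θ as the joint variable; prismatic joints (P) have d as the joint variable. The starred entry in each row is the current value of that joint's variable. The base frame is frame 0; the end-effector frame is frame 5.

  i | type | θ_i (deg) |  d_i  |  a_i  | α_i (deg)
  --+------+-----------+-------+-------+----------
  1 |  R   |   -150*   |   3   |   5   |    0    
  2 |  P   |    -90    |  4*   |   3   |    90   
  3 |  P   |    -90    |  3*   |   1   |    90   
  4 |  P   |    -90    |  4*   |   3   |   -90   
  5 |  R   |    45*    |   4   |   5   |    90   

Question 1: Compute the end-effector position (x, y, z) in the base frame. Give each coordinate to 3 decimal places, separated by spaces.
after link 1: o_1 = (-4.3301, -2.5000, 3.0000)
after link 2: o_2 = (-5.8301, 0.0981, 7.0000)
after link 3: o_3 = (-3.2321, 1.5981, 6.0000)
after link 4: o_4 = (-3.8301, -3.3660, 6.0000)
after link 5: o_5 = (-8.6598, -2.0719, 2.0000)

-8.660 -2.072 2.000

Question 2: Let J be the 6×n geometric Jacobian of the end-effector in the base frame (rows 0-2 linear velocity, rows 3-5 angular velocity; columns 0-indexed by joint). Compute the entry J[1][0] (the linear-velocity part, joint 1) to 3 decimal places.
axis z_0 = ẑ; lever o_n−o_0 = (-8.6598,-2.0719,2.0000)
cross product → J_v[:, 0] = (2.0719,-8.6598,0.0000)
J_ω[:, 0] = z_0
entry J[1][0] = -8.6598

-8.660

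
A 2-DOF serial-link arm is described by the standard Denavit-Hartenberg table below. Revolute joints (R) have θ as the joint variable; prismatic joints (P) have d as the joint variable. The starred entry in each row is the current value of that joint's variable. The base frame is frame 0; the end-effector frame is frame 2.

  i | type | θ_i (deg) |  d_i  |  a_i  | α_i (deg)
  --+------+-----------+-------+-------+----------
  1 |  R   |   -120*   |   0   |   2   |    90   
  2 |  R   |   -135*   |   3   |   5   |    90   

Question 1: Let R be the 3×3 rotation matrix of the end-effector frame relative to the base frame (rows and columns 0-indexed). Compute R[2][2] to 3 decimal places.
0.707

End-effector z-axis (col 2 of R) = (0.3536,0.6124,0.7071)
R[2][2] = 0.7071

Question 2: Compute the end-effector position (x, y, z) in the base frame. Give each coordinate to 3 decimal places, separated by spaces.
after link 1: o_1 = (-1.0000, -1.7321, 0.0000)
after link 2: o_2 = (-1.8303, 2.8298, -3.5355)

-1.830 2.830 -3.536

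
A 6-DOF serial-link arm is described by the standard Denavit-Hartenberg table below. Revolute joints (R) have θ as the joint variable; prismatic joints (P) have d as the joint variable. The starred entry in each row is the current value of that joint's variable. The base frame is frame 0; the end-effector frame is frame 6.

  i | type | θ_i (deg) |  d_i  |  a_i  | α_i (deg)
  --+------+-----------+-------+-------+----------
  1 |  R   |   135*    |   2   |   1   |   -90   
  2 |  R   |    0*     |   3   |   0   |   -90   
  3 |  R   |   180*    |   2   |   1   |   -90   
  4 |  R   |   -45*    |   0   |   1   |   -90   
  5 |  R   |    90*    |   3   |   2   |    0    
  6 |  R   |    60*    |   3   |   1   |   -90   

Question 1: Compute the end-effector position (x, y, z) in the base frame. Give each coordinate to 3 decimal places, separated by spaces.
2.713 -3.421 4.148

after link 1: o_1 = (-0.7071, 0.7071, 2.0000)
after link 2: o_2 = (-2.8284, -1.4142, 2.0000)
after link 3: o_3 = (-2.1213, -2.1213, -0.0000)
after link 4: o_4 = (-1.6213, -2.6213, -0.7071)
after link 5: o_5 = (1.2929, -2.7071, 1.4142)
after link 6: o_6 = (2.7134, -3.4205, 4.1479)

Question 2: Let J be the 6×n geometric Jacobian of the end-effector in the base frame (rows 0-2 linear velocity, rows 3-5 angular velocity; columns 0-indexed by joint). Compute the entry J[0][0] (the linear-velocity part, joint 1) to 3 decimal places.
3.421

axis z_0 = ẑ; lever o_n−o_0 = (2.7134,-3.4205,4.1479)
cross product → J_v[:, 0] = (3.4205,2.7134,-0.0000)
J_ω[:, 0] = z_0
entry J[0][0] = 3.4205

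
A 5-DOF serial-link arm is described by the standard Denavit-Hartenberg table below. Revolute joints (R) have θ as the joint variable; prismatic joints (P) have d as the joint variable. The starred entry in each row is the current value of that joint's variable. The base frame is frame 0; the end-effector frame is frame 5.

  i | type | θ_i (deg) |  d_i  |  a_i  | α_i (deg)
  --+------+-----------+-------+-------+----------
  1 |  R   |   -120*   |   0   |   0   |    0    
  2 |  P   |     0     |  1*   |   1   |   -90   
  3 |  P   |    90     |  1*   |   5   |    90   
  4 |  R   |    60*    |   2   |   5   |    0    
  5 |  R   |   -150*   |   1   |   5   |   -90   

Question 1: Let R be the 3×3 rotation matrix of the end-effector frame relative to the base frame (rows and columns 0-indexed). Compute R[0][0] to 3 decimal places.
End-effector x-axis (col 0 of R) = (-0.8660,0.5000,0.0000)
R[0][0] = -0.8660

-0.866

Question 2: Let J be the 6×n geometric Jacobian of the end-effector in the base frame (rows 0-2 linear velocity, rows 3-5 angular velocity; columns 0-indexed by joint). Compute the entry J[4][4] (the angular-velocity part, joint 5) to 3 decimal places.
-0.866

axis z_4 = (-0.5000,-0.8660,0.0000); lever o_n−o_4 = (-4.8301,1.6340,0.0000)
cross product → J_v[:, 4] = (-0.0000,0.0000,-5.0000)
J_ω[:, 4] = z_4
entry J[4][4] = -0.8660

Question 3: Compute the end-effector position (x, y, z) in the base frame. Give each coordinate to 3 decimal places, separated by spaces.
-1.714 -3.629 -6.500

after link 1: o_1 = (0.0000, 0.0000, 0.0000)
after link 2: o_2 = (-0.5000, -0.8660, 1.0000)
after link 3: o_3 = (0.3660, -1.3660, -4.0000)
after link 4: o_4 = (3.1160, -5.2631, -6.5000)
after link 5: o_5 = (-1.7141, -3.6292, -6.5000)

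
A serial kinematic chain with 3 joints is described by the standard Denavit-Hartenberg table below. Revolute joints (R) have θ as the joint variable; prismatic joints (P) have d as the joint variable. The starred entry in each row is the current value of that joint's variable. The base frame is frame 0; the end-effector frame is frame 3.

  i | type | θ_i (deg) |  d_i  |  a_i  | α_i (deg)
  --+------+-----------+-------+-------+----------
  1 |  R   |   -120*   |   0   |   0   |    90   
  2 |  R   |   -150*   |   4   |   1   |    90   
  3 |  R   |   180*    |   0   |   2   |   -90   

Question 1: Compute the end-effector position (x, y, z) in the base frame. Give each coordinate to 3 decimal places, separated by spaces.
-3.897 1.250 0.500

after link 1: o_1 = (0.0000, 0.0000, 0.0000)
after link 2: o_2 = (-3.0311, 2.7500, -0.5000)
after link 3: o_3 = (-3.8971, 1.2500, 0.5000)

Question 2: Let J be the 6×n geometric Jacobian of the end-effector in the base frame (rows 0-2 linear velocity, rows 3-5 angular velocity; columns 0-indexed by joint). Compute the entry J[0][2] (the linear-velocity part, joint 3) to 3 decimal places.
axis z_2 = (0.2500,0.4330,0.8660); lever o_n−o_2 = (-0.8660,-1.5000,1.0000)
cross product → J_v[:, 2] = (1.7321,-1.0000,0.0000)
J_ω[:, 2] = z_2
entry J[0][2] = 1.7321

1.732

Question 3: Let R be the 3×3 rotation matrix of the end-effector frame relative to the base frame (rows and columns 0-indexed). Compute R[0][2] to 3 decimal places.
End-effector z-axis (col 2 of R) = (0.8660,-0.5000,0.0000)
R[0][2] = 0.8660

0.866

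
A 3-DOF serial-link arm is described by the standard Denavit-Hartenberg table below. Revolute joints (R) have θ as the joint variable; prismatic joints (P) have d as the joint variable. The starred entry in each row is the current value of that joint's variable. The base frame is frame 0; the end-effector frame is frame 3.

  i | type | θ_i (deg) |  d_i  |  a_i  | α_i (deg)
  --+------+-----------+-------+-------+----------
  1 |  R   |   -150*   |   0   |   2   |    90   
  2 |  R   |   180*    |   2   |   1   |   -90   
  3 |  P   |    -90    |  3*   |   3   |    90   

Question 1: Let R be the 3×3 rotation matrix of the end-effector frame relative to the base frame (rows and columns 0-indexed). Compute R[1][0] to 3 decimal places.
End-effector x-axis (col 0 of R) = (-0.5000,0.8660,0.0000)
R[1][0] = 0.8660

0.866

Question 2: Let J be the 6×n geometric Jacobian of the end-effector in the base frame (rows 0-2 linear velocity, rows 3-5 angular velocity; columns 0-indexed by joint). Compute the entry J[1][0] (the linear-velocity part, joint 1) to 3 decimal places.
axis z_0 = ẑ; lever o_n−o_0 = (-3.3660,3.8301,-3.0000)
cross product → J_v[:, 0] = (-3.8301,-3.3660,0.0000)
J_ω[:, 0] = z_0
entry J[1][0] = -3.3660

-3.366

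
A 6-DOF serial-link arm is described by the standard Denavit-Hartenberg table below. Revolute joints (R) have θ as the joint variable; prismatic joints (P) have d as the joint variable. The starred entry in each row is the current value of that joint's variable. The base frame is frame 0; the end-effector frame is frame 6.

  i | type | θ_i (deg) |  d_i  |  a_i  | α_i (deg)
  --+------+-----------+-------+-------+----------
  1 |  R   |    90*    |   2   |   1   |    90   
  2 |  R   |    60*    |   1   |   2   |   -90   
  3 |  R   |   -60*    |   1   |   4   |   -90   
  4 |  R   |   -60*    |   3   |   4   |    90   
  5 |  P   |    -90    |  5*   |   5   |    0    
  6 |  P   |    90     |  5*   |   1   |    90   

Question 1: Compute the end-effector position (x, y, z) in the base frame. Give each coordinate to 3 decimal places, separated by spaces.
0.129 -8.352 6.462

after link 1: o_1 = (0.0000, 1.0000, 2.0000)
after link 2: o_2 = (1.0000, 2.0000, 3.7321)
after link 3: o_3 = (4.4641, 2.1340, 5.9641)
after link 4: o_4 = (4.6962, 0.9330, 10.8122)
after link 5: o_5 = (3.4462, -4.4796, 6.4372)
after link 6: o_6 = (0.1292, -8.3522, 6.4617)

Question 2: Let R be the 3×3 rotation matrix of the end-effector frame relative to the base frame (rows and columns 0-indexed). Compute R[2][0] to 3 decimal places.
0.650

End-effector x-axis (col 0 of R) = (0.4330,-0.6250,0.6495)
R[2][0] = 0.6495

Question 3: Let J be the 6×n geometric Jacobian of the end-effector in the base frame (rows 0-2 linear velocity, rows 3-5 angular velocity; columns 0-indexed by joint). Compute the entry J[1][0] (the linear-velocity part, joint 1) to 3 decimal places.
0.129

axis z_0 = ẑ; lever o_n−o_0 = (0.1292,-8.3522,6.4617)
cross product → J_v[:, 0] = (8.3522,0.1292,-0.0000)
J_ω[:, 0] = z_0
entry J[1][0] = 0.1292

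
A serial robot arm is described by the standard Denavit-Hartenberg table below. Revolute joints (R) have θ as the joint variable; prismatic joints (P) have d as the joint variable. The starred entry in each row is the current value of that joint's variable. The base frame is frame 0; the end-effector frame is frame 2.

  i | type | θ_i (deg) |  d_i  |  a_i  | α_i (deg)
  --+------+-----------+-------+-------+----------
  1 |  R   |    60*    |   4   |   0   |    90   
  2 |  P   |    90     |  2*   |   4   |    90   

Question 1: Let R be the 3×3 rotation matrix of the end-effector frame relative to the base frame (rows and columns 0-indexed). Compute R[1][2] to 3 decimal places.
End-effector z-axis (col 2 of R) = (0.5000,0.8660,-0.0000)
R[1][2] = 0.8660

0.866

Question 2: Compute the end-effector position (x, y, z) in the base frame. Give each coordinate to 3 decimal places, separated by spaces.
after link 1: o_1 = (0.0000, 0.0000, 4.0000)
after link 2: o_2 = (1.7321, -1.0000, 8.0000)

1.732 -1.000 8.000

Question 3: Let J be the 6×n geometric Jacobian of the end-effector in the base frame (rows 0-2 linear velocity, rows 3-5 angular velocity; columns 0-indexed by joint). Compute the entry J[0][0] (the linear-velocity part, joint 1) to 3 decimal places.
axis z_0 = ẑ; lever o_n−o_0 = (1.7321,-1.0000,8.0000)
cross product → J_v[:, 0] = (1.0000,1.7321,-0.0000)
J_ω[:, 0] = z_0
entry J[0][0] = 1.0000

1.000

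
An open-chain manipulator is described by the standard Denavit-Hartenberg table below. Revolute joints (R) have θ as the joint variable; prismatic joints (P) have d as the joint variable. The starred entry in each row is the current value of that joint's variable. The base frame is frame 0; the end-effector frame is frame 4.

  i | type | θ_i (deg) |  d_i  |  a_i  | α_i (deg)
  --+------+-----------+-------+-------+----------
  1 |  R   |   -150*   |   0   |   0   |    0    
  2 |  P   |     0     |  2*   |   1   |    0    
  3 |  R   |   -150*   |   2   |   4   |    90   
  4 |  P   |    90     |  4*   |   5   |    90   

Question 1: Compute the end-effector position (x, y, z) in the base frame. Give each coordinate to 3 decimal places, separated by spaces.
after link 1: o_1 = (0.0000, 0.0000, 0.0000)
after link 2: o_2 = (-0.8660, -0.5000, 2.0000)
after link 3: o_3 = (1.1340, 2.9641, 4.0000)
after link 4: o_4 = (4.5981, 0.9641, 9.0000)

4.598 0.964 9.000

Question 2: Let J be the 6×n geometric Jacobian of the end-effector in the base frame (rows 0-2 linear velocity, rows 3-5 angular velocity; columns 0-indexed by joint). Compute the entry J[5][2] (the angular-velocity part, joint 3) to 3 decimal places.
axis z_2 = (0.0000,0.0000,1.0000); lever o_n−o_2 = (5.4641,1.4641,7.0000)
cross product → J_v[:, 2] = (-1.4641,5.4641,0.0000)
J_ω[:, 2] = z_2
entry J[5][2] = 1.0000

1.000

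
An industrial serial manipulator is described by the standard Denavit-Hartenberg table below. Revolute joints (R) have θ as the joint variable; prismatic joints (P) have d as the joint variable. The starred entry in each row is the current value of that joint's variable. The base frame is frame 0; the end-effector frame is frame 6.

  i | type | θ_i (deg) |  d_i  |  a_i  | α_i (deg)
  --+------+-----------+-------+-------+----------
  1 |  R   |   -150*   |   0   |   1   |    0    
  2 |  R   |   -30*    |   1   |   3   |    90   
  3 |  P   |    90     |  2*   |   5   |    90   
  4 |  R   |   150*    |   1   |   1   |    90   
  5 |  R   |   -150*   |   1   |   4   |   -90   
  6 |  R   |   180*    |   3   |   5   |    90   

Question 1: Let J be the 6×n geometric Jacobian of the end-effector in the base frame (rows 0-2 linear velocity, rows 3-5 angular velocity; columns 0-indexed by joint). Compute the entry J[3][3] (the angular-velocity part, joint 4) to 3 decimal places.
-1.000

axis z_3 = (-1.0000,0.0000,-0.0000); lever o_n−o_3 = (1.0981,2.5490,-2.4151)
cross product → J_v[:, 3] = (0.0000,-2.4151,-2.5490)
J_ω[:, 3] = z_3
entry J[3][3] = -1.0000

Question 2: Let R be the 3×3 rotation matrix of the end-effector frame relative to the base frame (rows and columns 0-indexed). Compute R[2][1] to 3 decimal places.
End-effector y-axis (col 1 of R) = (0.8660,0.2500,-0.4330)
R[2][1] = -0.4330

-0.433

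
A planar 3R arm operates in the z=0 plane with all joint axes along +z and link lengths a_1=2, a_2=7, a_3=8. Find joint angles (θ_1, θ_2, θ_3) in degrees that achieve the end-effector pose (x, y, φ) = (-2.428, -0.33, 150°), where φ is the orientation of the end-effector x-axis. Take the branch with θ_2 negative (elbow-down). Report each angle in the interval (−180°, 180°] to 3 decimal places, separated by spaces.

wrist centre = target − a_3·(cos φ, sin φ) = (4.5002, -4.3300)
cos θ_2 = (39.0007−2²−7²)/(2·2·7) = -0.5000; θ_2 = -119.9983° (elbow-down)
β = atan2(-4.3300,4.5002) = -43.8958°; ψ = atan2(-6.0623,-1.4998) = -103.8960°
θ_1 = β − ψ = 60.0003°
θ_3 = φ − θ_1 − θ_2 = -150.0020° (wrapped to (-180°,180°])

60.000 -119.998 -150.002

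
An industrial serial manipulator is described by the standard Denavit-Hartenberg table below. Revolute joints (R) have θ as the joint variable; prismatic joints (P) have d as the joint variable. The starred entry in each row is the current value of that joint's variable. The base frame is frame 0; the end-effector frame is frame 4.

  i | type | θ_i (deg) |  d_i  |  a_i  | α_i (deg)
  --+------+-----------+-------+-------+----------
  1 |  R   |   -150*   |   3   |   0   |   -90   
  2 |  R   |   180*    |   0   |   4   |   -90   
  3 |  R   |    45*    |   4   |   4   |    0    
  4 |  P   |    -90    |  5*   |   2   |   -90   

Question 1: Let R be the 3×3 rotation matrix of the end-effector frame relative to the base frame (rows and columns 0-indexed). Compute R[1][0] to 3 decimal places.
-0.259

End-effector x-axis (col 0 of R) = (0.9659,-0.2588,-0.0000)
R[1][0] = -0.2588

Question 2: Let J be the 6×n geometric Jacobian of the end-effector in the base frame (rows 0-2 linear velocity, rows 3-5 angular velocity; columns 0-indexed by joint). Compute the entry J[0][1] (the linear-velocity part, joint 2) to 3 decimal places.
axis z_1 = (0.5000,-0.8660,0.0000); lever o_n−o_1 = (6.4312,5.3461,9.0000)
cross product → J_v[:, 1] = (-7.7942,-4.5000,8.2426)
J_ω[:, 1] = z_1
entry J[0][1] = -7.7942

-7.794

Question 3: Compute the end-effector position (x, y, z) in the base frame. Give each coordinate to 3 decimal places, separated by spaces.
after link 1: o_1 = (0.0000, 0.0000, 3.0000)
after link 2: o_2 = (3.4641, 2.0000, 3.0000)
after link 3: o_3 = (4.4994, 5.8637, 7.0000)
after link 4: o_4 = (6.4312, 5.3461, 12.0000)

6.431 5.346 12.000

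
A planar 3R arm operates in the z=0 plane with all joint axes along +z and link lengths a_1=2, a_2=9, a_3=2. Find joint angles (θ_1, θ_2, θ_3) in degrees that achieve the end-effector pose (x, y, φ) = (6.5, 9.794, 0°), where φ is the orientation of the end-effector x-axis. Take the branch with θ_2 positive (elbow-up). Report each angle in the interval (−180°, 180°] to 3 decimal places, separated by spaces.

40.634 30.014 -70.649

wrist centre = target − a_3·(cos φ, sin φ) = (4.5000, 9.7940)
cos θ_2 = (116.1724−2²−9²)/(2·2·9) = 0.8659; θ_2 = 30.0143° (elbow-up)
β = atan2(9.7940,4.5000) = 65.3229°; ψ = atan2(4.5019,9.7931) = 24.6885°
θ_1 = β − ψ = 40.6344°
θ_3 = φ − θ_1 − θ_2 = -70.6487° (wrapped to (-180°,180°])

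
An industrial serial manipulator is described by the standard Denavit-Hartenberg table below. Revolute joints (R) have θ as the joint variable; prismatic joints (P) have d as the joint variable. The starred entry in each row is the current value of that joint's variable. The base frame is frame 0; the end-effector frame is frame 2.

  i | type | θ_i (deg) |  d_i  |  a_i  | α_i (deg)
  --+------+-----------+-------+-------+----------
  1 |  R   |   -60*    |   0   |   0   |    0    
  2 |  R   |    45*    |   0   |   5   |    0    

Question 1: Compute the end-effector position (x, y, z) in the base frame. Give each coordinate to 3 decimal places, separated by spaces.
4.830 -1.294 0.000

after link 1: o_1 = (0.0000, 0.0000, 0.0000)
after link 2: o_2 = (4.8296, -1.2941, 0.0000)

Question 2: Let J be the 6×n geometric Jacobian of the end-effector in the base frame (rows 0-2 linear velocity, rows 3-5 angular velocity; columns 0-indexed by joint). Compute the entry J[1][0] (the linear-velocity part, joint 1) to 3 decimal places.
axis z_0 = ẑ; lever o_n−o_0 = (4.8296,-1.2941,0.0000)
cross product → J_v[:, 0] = (1.2941,4.8296,-0.0000)
J_ω[:, 0] = z_0
entry J[1][0] = 4.8296

4.830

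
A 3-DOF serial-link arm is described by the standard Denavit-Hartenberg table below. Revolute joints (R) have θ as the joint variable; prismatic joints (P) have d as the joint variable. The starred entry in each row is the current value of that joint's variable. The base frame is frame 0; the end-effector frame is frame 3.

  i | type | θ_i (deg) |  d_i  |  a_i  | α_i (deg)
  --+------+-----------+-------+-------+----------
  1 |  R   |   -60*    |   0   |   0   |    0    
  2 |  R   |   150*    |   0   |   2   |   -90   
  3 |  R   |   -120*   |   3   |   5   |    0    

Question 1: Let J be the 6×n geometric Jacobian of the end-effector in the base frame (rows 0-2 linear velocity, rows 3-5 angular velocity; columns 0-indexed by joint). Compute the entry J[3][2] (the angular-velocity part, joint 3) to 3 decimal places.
axis z_2 = (-1.0000,-0.0000,0.0000); lever o_n−o_2 = (-3.0000,-2.5000,4.3301)
cross product → J_v[:, 2] = (-0.0000,4.3301,2.5000)
J_ω[:, 2] = z_2
entry J[3][2] = -1.0000

-1.000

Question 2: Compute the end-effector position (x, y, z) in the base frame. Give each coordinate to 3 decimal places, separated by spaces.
-3.000 -0.500 4.330

after link 1: o_1 = (0.0000, 0.0000, 0.0000)
after link 2: o_2 = (-0.0000, 2.0000, 0.0000)
after link 3: o_3 = (-3.0000, -0.5000, 4.3301)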